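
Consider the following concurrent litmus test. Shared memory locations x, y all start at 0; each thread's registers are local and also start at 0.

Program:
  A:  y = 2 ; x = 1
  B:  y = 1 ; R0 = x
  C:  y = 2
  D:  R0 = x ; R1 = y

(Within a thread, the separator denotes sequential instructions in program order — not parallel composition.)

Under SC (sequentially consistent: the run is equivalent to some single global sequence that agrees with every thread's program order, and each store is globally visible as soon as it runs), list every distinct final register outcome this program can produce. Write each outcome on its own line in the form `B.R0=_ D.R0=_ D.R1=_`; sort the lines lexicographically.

B.R0=0 D.R0=0 D.R1=0
B.R0=0 D.R0=0 D.R1=1
B.R0=0 D.R0=0 D.R1=2
B.R0=0 D.R0=1 D.R1=1
B.R0=0 D.R0=1 D.R1=2
B.R0=1 D.R0=0 D.R1=0
B.R0=1 D.R0=0 D.R1=1
B.R0=1 D.R0=0 D.R1=2
B.R0=1 D.R0=1 D.R1=1
B.R0=1 D.R0=1 D.R1=2

outcome vector order: (B.R0,D.R0,D.R1)
|SC outcomes| = 10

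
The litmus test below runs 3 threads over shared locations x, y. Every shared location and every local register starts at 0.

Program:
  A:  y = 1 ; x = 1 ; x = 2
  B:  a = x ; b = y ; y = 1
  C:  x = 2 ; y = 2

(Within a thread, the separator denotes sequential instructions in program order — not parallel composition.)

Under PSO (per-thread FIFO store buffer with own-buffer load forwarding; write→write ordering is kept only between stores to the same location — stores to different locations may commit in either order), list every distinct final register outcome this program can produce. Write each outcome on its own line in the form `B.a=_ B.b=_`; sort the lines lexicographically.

outcome vector order: (B.a,B.b)
|PSO outcomes| = 9

B.a=0 B.b=0
B.a=0 B.b=1
B.a=0 B.b=2
B.a=1 B.b=0
B.a=1 B.b=1
B.a=1 B.b=2
B.a=2 B.b=0
B.a=2 B.b=1
B.a=2 B.b=2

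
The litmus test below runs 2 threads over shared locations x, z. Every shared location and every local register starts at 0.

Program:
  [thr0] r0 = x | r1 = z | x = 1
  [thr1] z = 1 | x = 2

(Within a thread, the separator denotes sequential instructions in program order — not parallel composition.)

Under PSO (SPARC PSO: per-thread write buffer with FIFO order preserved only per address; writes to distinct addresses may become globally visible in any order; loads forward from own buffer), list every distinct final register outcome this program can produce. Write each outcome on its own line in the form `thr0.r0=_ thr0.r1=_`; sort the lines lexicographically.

outcome vector order: (thr0.r0,thr0.r1)
|PSO outcomes| = 4

thr0.r0=0 thr0.r1=0
thr0.r0=0 thr0.r1=1
thr0.r0=2 thr0.r1=0
thr0.r0=2 thr0.r1=1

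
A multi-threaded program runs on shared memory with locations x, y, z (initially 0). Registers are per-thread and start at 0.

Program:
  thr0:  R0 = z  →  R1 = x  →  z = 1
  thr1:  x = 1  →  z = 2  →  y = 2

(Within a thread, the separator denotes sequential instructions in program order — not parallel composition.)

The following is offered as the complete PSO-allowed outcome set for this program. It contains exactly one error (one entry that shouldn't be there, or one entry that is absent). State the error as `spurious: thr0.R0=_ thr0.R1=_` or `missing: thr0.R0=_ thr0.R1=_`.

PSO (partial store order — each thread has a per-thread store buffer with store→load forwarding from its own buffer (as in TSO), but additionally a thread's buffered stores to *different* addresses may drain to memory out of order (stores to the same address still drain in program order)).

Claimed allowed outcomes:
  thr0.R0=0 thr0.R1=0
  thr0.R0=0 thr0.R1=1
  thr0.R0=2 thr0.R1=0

outcome vector order: (thr0.R0,thr0.R1)
[PSO] allowed = {(0,0) (0,1) (2,0) (2,1)}
PSO∖claimed = {(2,1)}

missing: thr0.R0=2 thr0.R1=1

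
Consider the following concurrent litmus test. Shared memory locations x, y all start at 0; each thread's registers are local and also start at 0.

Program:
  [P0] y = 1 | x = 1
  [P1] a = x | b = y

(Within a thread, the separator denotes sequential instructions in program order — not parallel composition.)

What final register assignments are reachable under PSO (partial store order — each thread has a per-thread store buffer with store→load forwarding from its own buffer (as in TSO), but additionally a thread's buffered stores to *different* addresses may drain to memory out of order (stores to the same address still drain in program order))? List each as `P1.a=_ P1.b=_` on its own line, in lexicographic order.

P1.a=0 P1.b=0
P1.a=0 P1.b=1
P1.a=1 P1.b=0
P1.a=1 P1.b=1

outcome vector order: (P1.a,P1.b)
|PSO outcomes| = 4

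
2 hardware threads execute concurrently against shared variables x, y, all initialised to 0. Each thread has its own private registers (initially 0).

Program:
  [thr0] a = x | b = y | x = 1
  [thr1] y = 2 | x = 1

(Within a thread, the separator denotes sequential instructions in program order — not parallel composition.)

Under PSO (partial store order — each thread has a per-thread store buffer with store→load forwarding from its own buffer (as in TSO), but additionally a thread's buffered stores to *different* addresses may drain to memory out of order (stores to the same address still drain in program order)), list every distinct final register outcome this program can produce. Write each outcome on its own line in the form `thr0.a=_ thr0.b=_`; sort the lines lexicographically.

thr0.a=0 thr0.b=0
thr0.a=0 thr0.b=2
thr0.a=1 thr0.b=0
thr0.a=1 thr0.b=2

outcome vector order: (thr0.a,thr0.b)
|PSO outcomes| = 4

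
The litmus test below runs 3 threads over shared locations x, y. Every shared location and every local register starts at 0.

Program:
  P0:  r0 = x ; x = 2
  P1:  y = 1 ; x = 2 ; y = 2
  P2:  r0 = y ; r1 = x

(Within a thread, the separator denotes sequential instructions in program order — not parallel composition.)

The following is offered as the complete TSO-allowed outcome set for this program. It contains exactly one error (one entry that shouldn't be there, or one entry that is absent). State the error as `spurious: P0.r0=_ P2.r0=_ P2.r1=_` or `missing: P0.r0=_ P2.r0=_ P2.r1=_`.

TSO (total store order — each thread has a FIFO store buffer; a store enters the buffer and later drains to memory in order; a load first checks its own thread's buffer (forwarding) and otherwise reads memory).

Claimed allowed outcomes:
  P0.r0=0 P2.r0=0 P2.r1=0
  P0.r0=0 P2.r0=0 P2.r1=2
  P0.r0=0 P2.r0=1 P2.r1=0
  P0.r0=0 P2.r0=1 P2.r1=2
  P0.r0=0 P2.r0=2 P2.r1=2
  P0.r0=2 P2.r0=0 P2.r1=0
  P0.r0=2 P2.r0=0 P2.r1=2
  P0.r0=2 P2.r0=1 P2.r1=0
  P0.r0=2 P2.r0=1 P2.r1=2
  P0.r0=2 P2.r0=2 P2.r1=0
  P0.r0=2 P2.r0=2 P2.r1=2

outcome vector order: (P0.r0,P2.r0,P2.r1)
TSO: 10 outcomes — {(0,0,0) (0,0,2) (0,1,0) (0,1,2) (0,2,2) (2,0,0) (2,0,2) (2,1,0) (2,1,2) (2,2,2)}
claimed∖TSO = {(2,2,0)}

spurious: P0.r0=2 P2.r0=2 P2.r1=0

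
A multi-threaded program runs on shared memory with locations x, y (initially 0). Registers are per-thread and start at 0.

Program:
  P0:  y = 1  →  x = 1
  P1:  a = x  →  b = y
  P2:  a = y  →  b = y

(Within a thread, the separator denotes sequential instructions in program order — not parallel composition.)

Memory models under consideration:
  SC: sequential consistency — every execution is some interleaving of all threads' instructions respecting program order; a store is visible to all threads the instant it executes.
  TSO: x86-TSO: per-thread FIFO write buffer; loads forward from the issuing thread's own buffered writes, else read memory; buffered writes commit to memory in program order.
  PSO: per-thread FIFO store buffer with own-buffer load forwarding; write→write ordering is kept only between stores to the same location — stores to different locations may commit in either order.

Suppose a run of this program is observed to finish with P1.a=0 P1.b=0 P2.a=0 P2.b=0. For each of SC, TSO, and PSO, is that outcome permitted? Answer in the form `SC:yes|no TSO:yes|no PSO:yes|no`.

SC:yes TSO:yes PSO:yes

outcome vector order: (P1.a,P1.b,P2.a,P2.b)
SC (9): 0000, 0001, 0011, 0100, 0101, 0111, 1100, 1101, 1111
TSO (9): 0000, 0001, 0011, 0100, 0101, 0111, 1100, 1101, 1111
PSO (12): 0000, 0001, 0011, 0100, 0101, 0111, 1000, 1001, 1011, 1100, 1101, 1111
target 0000 ∈ {SC,TSO,PSO}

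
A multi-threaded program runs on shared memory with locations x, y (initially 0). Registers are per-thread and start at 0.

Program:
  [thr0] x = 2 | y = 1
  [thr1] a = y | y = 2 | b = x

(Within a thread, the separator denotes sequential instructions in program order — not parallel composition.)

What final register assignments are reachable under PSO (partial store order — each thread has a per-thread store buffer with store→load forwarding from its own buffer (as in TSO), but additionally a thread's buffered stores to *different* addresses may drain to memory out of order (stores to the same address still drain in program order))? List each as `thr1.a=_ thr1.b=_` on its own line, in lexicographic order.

thr1.a=0 thr1.b=0
thr1.a=0 thr1.b=2
thr1.a=1 thr1.b=0
thr1.a=1 thr1.b=2

outcome vector order: (thr1.a,thr1.b)
|PSO outcomes| = 4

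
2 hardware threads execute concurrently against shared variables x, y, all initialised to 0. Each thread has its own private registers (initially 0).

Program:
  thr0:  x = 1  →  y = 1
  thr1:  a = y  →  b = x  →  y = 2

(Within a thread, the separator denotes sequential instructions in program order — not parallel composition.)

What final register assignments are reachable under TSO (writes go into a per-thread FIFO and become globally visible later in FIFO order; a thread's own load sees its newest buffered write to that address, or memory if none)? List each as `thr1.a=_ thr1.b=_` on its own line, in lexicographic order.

thr1.a=0 thr1.b=0
thr1.a=0 thr1.b=1
thr1.a=1 thr1.b=1

outcome vector order: (thr1.a,thr1.b)
|TSO outcomes| = 3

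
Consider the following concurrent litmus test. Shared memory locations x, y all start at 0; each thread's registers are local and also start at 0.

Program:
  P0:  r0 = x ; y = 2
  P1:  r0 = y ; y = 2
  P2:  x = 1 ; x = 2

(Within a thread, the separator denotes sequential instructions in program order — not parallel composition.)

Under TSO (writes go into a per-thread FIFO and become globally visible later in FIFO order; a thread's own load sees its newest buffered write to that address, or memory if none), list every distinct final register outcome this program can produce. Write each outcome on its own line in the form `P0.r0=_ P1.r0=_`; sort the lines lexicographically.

P0.r0=0 P1.r0=0
P0.r0=0 P1.r0=2
P0.r0=1 P1.r0=0
P0.r0=1 P1.r0=2
P0.r0=2 P1.r0=0
P0.r0=2 P1.r0=2

outcome vector order: (P0.r0,P1.r0)
|TSO outcomes| = 6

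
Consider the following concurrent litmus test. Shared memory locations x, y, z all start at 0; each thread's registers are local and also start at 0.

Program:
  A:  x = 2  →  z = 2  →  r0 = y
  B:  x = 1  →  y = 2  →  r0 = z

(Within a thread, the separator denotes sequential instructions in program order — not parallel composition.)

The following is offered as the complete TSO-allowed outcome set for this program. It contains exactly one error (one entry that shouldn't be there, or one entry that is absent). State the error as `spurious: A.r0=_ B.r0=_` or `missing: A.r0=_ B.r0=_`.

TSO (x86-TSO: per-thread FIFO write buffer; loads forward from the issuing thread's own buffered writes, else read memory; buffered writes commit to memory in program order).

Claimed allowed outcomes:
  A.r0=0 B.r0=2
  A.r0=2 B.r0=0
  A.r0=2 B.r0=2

outcome vector order: (A.r0,B.r0)
TSO: 4 outcomes — {0/0; 0/2; 2/0; 2/2}
TSO∖claimed = {0/0}

missing: A.r0=0 B.r0=0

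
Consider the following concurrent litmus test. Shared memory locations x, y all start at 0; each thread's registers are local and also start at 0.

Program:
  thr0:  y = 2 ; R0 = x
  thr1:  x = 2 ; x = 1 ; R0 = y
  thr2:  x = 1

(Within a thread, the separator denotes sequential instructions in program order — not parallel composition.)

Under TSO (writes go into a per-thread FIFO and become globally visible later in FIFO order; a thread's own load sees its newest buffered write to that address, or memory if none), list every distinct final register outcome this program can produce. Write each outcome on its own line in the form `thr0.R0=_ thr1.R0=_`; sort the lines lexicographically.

outcome vector order: (thr0.R0,thr1.R0)
|TSO outcomes| = 6

thr0.R0=0 thr1.R0=0
thr0.R0=0 thr1.R0=2
thr0.R0=1 thr1.R0=0
thr0.R0=1 thr1.R0=2
thr0.R0=2 thr1.R0=0
thr0.R0=2 thr1.R0=2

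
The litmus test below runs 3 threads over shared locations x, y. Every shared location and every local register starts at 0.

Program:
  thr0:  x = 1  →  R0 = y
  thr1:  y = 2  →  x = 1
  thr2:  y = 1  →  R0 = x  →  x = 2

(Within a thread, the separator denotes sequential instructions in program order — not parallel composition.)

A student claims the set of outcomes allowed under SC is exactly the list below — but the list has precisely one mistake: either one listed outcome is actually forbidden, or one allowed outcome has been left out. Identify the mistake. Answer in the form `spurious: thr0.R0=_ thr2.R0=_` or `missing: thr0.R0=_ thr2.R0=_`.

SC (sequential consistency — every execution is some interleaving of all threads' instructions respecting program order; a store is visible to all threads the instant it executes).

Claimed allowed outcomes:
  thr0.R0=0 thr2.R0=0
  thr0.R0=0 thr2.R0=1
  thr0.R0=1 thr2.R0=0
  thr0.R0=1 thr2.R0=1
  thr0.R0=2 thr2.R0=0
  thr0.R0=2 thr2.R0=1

spurious: thr0.R0=0 thr2.R0=0

outcome vector order: (thr0.R0,thr2.R0)
[SC] allowed = {0/1 1/0 1/1 2/0 2/1}
claimed∖SC = {0/0}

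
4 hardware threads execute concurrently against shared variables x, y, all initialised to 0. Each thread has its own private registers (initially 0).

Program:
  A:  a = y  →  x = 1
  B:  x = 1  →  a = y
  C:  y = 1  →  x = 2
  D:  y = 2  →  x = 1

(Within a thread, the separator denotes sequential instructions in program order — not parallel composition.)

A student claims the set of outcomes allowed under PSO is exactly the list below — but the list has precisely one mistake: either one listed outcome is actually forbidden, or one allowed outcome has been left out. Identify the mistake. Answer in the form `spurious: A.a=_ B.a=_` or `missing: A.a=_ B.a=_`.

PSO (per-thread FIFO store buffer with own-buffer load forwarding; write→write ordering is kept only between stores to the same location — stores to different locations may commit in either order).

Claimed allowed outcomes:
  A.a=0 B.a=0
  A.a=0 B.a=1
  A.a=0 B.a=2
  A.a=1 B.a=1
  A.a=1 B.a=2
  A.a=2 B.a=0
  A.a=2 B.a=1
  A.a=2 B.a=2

outcome vector order: (A.a,B.a)
PSO: 9 outcomes — {<0 0> <0 1> <0 2> <1 0> <1 1> <1 2> <2 0> <2 1> <2 2>}
PSO∖claimed = {<1 0>}

missing: A.a=1 B.a=0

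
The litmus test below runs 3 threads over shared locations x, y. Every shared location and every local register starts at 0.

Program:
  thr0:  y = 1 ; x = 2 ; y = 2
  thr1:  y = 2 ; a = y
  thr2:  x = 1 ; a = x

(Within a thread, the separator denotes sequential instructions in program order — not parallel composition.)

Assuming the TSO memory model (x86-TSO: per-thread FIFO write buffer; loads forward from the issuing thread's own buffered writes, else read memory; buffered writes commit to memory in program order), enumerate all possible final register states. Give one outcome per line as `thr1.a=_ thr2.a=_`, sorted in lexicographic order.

thr1.a=1 thr2.a=1
thr1.a=1 thr2.a=2
thr1.a=2 thr2.a=1
thr1.a=2 thr2.a=2

outcome vector order: (thr1.a,thr2.a)
|TSO outcomes| = 4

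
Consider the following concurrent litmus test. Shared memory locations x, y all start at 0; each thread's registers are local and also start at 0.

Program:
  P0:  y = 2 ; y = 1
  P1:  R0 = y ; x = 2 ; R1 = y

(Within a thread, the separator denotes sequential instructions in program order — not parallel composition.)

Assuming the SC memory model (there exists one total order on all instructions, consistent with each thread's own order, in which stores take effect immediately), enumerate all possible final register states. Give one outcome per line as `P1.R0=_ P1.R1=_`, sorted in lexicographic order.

P1.R0=0 P1.R1=0
P1.R0=0 P1.R1=1
P1.R0=0 P1.R1=2
P1.R0=1 P1.R1=1
P1.R0=2 P1.R1=1
P1.R0=2 P1.R1=2

outcome vector order: (P1.R0,P1.R1)
|SC outcomes| = 6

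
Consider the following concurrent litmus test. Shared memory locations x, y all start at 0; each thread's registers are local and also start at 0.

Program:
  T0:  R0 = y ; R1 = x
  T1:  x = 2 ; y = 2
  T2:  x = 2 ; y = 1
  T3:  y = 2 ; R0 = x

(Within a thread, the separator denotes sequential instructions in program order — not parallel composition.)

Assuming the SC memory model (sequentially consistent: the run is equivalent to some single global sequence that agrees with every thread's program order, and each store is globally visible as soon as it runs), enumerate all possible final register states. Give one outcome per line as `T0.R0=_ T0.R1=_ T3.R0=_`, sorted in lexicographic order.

T0.R0=0 T0.R1=0 T3.R0=0
T0.R0=0 T0.R1=0 T3.R0=2
T0.R0=0 T0.R1=2 T3.R0=0
T0.R0=0 T0.R1=2 T3.R0=2
T0.R0=1 T0.R1=2 T3.R0=0
T0.R0=1 T0.R1=2 T3.R0=2
T0.R0=2 T0.R1=0 T3.R0=0
T0.R0=2 T0.R1=0 T3.R0=2
T0.R0=2 T0.R1=2 T3.R0=0
T0.R0=2 T0.R1=2 T3.R0=2

outcome vector order: (T0.R0,T0.R1,T3.R0)
|SC outcomes| = 10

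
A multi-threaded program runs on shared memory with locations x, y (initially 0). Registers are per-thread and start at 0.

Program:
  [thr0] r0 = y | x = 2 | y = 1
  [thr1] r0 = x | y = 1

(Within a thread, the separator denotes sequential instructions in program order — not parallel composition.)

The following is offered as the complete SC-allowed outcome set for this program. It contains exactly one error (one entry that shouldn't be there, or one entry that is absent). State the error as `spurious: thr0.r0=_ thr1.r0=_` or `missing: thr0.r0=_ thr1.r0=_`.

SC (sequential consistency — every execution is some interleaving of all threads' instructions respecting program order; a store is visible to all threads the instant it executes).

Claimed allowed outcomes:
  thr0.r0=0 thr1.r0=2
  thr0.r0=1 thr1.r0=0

outcome vector order: (thr0.r0,thr1.r0)
under SC → 0/0, 0/2, 1/0
SC∖claimed = {0/0}

missing: thr0.r0=0 thr1.r0=0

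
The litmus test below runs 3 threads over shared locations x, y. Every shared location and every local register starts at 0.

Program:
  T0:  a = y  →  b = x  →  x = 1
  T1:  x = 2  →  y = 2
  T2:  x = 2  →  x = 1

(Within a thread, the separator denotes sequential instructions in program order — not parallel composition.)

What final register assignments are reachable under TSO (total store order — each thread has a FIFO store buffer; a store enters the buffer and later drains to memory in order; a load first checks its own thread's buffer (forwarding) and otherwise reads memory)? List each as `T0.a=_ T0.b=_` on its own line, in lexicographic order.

outcome vector order: (T0.a,T0.b)
|TSO outcomes| = 5

T0.a=0 T0.b=0
T0.a=0 T0.b=1
T0.a=0 T0.b=2
T0.a=2 T0.b=1
T0.a=2 T0.b=2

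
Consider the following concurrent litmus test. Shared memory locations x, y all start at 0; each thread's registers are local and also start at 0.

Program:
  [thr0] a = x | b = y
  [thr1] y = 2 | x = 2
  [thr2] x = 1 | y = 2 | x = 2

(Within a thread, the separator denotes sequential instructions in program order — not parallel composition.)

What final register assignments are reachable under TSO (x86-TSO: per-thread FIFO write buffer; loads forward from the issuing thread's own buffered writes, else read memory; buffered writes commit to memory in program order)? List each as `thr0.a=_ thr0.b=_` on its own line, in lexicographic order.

outcome vector order: (thr0.a,thr0.b)
|TSO outcomes| = 5

thr0.a=0 thr0.b=0
thr0.a=0 thr0.b=2
thr0.a=1 thr0.b=0
thr0.a=1 thr0.b=2
thr0.a=2 thr0.b=2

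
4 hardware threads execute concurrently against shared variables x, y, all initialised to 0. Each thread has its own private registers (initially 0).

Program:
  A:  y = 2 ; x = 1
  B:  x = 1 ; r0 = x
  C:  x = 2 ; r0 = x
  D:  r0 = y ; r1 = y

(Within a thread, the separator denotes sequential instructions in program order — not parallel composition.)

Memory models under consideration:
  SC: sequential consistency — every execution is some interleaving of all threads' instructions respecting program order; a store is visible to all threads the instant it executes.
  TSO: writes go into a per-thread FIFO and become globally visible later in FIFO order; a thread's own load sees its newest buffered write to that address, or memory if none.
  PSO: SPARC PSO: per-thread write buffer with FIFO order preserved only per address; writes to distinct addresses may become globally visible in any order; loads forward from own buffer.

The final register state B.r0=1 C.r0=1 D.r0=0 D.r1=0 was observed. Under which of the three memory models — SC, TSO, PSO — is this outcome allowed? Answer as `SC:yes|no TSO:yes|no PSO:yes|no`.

outcome vector order: (B.r0,C.r0,D.r0,D.r1)
SC (12): (1,1,0,0) (1,1,0,2) (1,1,2,2) (1,2,0,0) (1,2,0,2) (1,2,2,2) (2,1,0,0) (2,1,0,2) (2,1,2,2) (2,2,0,0) (2,2,0,2) (2,2,2,2)
TSO (12): (1,1,0,0) (1,1,0,2) (1,1,2,2) (1,2,0,0) (1,2,0,2) (1,2,2,2) (2,1,0,0) (2,1,0,2) (2,1,2,2) (2,2,0,0) (2,2,0,2) (2,2,2,2)
PSO (12): (1,1,0,0) (1,1,0,2) (1,1,2,2) (1,2,0,0) (1,2,0,2) (1,2,2,2) (2,1,0,0) (2,1,0,2) (2,1,2,2) (2,2,0,0) (2,2,0,2) (2,2,2,2)
target (1,1,0,0) ∈ {SC,TSO,PSO}

SC:yes TSO:yes PSO:yes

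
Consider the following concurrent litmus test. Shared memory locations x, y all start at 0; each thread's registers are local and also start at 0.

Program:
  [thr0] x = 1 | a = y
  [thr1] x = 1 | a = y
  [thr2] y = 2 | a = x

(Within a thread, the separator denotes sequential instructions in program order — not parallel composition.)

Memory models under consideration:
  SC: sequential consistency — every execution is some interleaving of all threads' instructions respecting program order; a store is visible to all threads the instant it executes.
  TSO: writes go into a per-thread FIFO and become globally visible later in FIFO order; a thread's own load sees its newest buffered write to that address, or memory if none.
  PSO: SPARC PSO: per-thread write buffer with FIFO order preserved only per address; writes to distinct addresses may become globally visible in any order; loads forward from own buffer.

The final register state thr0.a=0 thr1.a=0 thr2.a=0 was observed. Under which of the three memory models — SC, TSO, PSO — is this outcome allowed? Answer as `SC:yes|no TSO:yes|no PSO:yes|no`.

SC:no TSO:yes PSO:yes

outcome vector order: (thr0.a,thr1.a,thr2.a)
SC: 5 outcomes — {001; 021; 201; 220; 221}
TSO: 8 outcomes — {000; 001; 020; 021; 200; 201; 220; 221}
PSO: 8 outcomes — {000; 001; 020; 021; 200; 201; 220; 221}
target 000 ∈ {TSO,PSO}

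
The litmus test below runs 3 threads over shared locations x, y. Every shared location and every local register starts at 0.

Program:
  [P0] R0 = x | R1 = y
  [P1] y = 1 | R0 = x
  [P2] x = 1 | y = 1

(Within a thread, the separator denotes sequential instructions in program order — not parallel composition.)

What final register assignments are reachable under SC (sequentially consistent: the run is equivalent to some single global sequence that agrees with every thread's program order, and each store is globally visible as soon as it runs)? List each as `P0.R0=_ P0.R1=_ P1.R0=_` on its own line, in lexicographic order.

outcome vector order: (P0.R0,P0.R1,P1.R0)
|SC outcomes| = 7

P0.R0=0 P0.R1=0 P1.R0=0
P0.R0=0 P0.R1=0 P1.R0=1
P0.R0=0 P0.R1=1 P1.R0=0
P0.R0=0 P0.R1=1 P1.R0=1
P0.R0=1 P0.R1=0 P1.R0=1
P0.R0=1 P0.R1=1 P1.R0=0
P0.R0=1 P0.R1=1 P1.R0=1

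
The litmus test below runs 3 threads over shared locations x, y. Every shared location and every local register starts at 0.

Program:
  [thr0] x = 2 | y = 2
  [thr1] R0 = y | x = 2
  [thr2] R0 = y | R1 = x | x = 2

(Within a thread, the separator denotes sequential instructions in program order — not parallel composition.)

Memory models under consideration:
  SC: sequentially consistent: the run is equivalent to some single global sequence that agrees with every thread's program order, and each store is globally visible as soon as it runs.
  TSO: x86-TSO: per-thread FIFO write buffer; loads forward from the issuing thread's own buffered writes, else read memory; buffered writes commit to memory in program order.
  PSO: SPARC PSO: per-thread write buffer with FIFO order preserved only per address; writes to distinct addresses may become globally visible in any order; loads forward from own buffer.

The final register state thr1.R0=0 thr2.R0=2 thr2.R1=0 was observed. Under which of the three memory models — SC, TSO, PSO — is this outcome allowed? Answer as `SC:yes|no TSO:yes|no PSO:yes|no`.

outcome vector order: (thr1.R0,thr2.R0,thr2.R1)
[SC] allowed = {(0,0,0) (0,0,2) (0,2,2) (2,0,0) (2,0,2) (2,2,2)}
[TSO] allowed = {(0,0,0) (0,0,2) (0,2,2) (2,0,0) (2,0,2) (2,2,2)}
[PSO] allowed = {(0,0,0) (0,0,2) (0,2,0) (0,2,2) (2,0,0) (2,0,2) (2,2,0) (2,2,2)}
target (0,2,0) ∈ {PSO}

SC:no TSO:no PSO:yes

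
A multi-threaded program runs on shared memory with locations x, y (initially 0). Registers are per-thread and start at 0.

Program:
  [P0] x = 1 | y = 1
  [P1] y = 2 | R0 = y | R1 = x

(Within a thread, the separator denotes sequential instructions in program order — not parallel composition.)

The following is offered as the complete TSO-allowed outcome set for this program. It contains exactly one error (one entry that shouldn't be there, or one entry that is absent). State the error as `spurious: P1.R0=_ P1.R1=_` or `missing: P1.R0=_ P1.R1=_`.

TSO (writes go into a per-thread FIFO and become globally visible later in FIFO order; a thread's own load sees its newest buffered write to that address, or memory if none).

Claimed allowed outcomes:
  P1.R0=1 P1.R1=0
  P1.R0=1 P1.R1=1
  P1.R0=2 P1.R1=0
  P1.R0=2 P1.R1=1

spurious: P1.R0=1 P1.R1=0

outcome vector order: (P1.R0,P1.R1)
under TSO → 11, 20, 21
claimed∖TSO = {10}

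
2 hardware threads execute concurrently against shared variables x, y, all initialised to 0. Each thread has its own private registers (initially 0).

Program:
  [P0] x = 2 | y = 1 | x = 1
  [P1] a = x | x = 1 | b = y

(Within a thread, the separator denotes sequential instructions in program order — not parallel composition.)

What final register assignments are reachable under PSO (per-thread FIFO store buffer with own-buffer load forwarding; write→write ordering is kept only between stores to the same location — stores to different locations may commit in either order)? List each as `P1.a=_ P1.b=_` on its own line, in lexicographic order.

P1.a=0 P1.b=0
P1.a=0 P1.b=1
P1.a=1 P1.b=0
P1.a=1 P1.b=1
P1.a=2 P1.b=0
P1.a=2 P1.b=1

outcome vector order: (P1.a,P1.b)
|PSO outcomes| = 6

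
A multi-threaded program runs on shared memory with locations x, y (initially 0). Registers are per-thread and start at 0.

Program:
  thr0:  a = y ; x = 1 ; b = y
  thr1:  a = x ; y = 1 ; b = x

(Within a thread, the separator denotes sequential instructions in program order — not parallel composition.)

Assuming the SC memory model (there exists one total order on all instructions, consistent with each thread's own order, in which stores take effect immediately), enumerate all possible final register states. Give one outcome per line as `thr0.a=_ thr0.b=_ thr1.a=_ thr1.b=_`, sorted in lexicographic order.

outcome vector order: (thr0.a,thr0.b,thr1.a,thr1.b)
|SC outcomes| = 7

thr0.a=0 thr0.b=0 thr1.a=0 thr1.b=1
thr0.a=0 thr0.b=0 thr1.a=1 thr1.b=1
thr0.a=0 thr0.b=1 thr1.a=0 thr1.b=0
thr0.a=0 thr0.b=1 thr1.a=0 thr1.b=1
thr0.a=0 thr0.b=1 thr1.a=1 thr1.b=1
thr0.a=1 thr0.b=1 thr1.a=0 thr1.b=0
thr0.a=1 thr0.b=1 thr1.a=0 thr1.b=1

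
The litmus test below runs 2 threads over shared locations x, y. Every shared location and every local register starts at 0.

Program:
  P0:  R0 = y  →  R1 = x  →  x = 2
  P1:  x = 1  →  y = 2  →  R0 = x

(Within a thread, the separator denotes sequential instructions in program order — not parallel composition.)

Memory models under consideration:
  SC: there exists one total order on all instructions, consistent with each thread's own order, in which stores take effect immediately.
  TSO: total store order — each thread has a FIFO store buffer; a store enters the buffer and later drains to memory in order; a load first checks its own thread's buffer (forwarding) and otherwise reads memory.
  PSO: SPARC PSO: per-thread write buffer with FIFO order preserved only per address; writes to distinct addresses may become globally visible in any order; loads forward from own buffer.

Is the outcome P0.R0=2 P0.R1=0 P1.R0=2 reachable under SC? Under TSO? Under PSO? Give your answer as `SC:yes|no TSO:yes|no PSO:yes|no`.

outcome vector order: (P0.R0,P0.R1,P1.R0)
SC (6): 001 002 011 012 211 212
TSO (6): 001 002 011 012 211 212
PSO (8): 001 002 011 012 201 202 211 212
target 202 ∈ {PSO}

SC:no TSO:no PSO:yes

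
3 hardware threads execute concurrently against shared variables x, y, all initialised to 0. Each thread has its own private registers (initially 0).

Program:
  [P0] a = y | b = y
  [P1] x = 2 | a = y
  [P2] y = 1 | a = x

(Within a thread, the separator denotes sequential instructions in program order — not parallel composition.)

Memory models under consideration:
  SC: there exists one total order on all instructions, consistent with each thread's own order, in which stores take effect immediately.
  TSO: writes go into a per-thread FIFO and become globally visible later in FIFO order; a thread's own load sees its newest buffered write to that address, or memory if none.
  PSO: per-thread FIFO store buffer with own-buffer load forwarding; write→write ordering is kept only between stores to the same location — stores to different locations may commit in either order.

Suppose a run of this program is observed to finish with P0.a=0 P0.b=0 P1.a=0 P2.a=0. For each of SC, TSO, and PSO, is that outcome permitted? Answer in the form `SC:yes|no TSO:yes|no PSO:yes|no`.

outcome vector order: (P0.a,P0.b,P1.a,P2.a)
[SC] allowed = {<0 0 0 2>, <0 0 1 0>, <0 0 1 2>, <0 1 0 2>, <0 1 1 0>, <0 1 1 2>, <1 1 0 2>, <1 1 1 0>, <1 1 1 2>}
[TSO] allowed = {<0 0 0 0>, <0 0 0 2>, <0 0 1 0>, <0 0 1 2>, <0 1 0 0>, <0 1 0 2>, <0 1 1 0>, <0 1 1 2>, <1 1 0 0>, <1 1 0 2>, <1 1 1 0>, <1 1 1 2>}
[PSO] allowed = {<0 0 0 0>, <0 0 0 2>, <0 0 1 0>, <0 0 1 2>, <0 1 0 0>, <0 1 0 2>, <0 1 1 0>, <0 1 1 2>, <1 1 0 0>, <1 1 0 2>, <1 1 1 0>, <1 1 1 2>}
target <0 0 0 0> ∈ {TSO,PSO}

SC:no TSO:yes PSO:yes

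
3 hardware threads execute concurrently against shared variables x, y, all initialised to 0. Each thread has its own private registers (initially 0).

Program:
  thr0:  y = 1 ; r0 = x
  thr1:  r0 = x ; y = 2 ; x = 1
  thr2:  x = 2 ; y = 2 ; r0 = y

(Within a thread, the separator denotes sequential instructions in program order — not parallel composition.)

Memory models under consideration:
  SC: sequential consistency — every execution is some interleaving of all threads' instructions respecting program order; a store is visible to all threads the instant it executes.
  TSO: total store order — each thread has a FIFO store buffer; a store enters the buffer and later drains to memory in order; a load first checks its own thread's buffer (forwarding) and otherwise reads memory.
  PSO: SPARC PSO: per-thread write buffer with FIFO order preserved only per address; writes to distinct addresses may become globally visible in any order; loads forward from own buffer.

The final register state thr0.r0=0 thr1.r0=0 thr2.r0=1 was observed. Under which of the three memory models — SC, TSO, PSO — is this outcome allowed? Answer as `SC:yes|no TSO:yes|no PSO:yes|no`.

SC:no TSO:yes PSO:yes

outcome vector order: (thr0.r0,thr1.r0,thr2.r0)
under SC → 0/0/2 0/2/2 1/0/1 1/0/2 1/2/1 1/2/2 2/0/1 2/0/2 2/2/1 2/2/2
under TSO → 0/0/1 0/0/2 0/2/1 0/2/2 1/0/1 1/0/2 1/2/1 1/2/2 2/0/1 2/0/2 2/2/1 2/2/2
under PSO → 0/0/1 0/0/2 0/2/1 0/2/2 1/0/1 1/0/2 1/2/1 1/2/2 2/0/1 2/0/2 2/2/1 2/2/2
target 0/0/1 ∈ {TSO,PSO}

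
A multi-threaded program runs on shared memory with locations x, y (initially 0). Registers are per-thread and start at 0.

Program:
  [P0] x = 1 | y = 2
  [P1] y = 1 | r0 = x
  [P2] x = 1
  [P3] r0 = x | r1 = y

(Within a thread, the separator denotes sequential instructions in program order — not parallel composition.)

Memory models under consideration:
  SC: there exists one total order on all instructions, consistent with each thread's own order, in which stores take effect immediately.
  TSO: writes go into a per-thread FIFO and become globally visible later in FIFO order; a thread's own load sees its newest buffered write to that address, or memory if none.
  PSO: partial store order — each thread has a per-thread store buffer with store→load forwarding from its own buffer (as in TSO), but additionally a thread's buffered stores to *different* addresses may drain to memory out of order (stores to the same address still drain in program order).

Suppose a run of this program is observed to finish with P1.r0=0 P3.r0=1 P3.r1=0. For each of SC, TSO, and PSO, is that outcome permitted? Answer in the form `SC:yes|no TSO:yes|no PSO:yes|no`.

SC:no TSO:yes PSO:yes

outcome vector order: (P1.r0,P3.r0,P3.r1)
under SC → 0/0/0, 0/0/1, 0/0/2, 0/1/1, 0/1/2, 1/0/0, 1/0/1, 1/0/2, 1/1/0, 1/1/1, 1/1/2
under TSO → 0/0/0, 0/0/1, 0/0/2, 0/1/0, 0/1/1, 0/1/2, 1/0/0, 1/0/1, 1/0/2, 1/1/0, 1/1/1, 1/1/2
under PSO → 0/0/0, 0/0/1, 0/0/2, 0/1/0, 0/1/1, 0/1/2, 1/0/0, 1/0/1, 1/0/2, 1/1/0, 1/1/1, 1/1/2
target 0/1/0 ∈ {TSO,PSO}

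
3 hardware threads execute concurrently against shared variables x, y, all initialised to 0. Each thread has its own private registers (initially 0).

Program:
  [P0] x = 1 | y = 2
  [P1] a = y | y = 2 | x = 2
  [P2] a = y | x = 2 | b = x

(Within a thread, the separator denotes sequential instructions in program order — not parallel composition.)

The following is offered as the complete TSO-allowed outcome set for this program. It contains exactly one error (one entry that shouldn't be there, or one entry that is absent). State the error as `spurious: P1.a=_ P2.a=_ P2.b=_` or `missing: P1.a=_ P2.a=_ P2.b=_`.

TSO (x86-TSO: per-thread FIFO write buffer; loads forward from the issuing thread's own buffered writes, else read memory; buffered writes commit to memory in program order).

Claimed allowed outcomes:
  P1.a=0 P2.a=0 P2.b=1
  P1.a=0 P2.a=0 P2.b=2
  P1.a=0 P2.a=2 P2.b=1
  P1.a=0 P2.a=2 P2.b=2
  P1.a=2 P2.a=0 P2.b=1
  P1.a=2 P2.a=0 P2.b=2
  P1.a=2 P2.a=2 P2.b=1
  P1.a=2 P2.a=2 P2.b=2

spurious: P1.a=2 P2.a=2 P2.b=1

outcome vector order: (P1.a,P2.a,P2.b)
[TSO] allowed = {0/0/1 0/0/2 0/2/1 0/2/2 2/0/1 2/0/2 2/2/2}
claimed∖TSO = {2/2/1}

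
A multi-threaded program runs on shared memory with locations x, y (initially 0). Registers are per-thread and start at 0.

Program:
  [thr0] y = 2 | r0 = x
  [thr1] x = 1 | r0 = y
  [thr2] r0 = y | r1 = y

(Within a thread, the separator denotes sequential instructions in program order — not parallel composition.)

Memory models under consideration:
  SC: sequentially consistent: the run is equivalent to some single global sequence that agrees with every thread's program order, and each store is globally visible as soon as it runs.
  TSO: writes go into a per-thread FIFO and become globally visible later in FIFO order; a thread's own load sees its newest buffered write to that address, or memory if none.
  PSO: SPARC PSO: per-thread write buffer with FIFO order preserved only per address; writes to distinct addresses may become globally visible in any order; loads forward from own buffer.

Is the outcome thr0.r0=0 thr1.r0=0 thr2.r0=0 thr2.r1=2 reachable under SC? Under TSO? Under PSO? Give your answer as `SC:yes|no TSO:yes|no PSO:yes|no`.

outcome vector order: (thr0.r0,thr1.r0,thr2.r0,thr2.r1)
under SC → 0/2/0/0; 0/2/0/2; 0/2/2/2; 1/0/0/0; 1/0/0/2; 1/0/2/2; 1/2/0/0; 1/2/0/2; 1/2/2/2
under TSO → 0/0/0/0; 0/0/0/2; 0/0/2/2; 0/2/0/0; 0/2/0/2; 0/2/2/2; 1/0/0/0; 1/0/0/2; 1/0/2/2; 1/2/0/0; 1/2/0/2; 1/2/2/2
under PSO → 0/0/0/0; 0/0/0/2; 0/0/2/2; 0/2/0/0; 0/2/0/2; 0/2/2/2; 1/0/0/0; 1/0/0/2; 1/0/2/2; 1/2/0/0; 1/2/0/2; 1/2/2/2
target 0/0/0/2 ∈ {TSO,PSO}

SC:no TSO:yes PSO:yes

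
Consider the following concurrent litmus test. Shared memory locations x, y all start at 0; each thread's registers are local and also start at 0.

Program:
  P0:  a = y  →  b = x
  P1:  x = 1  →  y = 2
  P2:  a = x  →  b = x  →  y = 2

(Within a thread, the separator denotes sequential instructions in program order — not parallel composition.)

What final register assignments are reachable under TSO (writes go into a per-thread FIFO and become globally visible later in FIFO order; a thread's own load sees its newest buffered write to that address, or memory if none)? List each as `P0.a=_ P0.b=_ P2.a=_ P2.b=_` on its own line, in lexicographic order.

outcome vector order: (P0.a,P0.b,P2.a,P2.b)
|TSO outcomes| = 10

P0.a=0 P0.b=0 P2.a=0 P2.b=0
P0.a=0 P0.b=0 P2.a=0 P2.b=1
P0.a=0 P0.b=0 P2.a=1 P2.b=1
P0.a=0 P0.b=1 P2.a=0 P2.b=0
P0.a=0 P0.b=1 P2.a=0 P2.b=1
P0.a=0 P0.b=1 P2.a=1 P2.b=1
P0.a=2 P0.b=0 P2.a=0 P2.b=0
P0.a=2 P0.b=1 P2.a=0 P2.b=0
P0.a=2 P0.b=1 P2.a=0 P2.b=1
P0.a=2 P0.b=1 P2.a=1 P2.b=1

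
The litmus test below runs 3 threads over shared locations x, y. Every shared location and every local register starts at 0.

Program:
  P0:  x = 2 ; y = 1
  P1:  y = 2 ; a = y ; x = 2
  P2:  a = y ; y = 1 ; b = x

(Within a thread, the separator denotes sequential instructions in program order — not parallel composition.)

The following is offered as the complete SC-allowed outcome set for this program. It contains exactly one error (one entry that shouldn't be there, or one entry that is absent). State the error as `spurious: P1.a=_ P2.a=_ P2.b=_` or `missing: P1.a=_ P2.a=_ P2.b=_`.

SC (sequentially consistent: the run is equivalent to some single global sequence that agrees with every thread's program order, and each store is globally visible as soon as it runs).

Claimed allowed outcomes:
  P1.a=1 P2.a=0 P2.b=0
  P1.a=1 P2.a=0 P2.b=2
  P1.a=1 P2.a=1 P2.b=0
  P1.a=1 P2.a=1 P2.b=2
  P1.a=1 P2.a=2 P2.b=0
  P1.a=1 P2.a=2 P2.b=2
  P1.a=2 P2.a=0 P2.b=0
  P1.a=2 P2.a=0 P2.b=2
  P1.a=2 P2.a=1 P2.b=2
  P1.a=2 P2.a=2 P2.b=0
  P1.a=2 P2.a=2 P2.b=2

spurious: P1.a=1 P2.a=1 P2.b=0

outcome vector order: (P1.a,P2.a,P2.b)
under SC → (1,0,0), (1,0,2), (1,1,2), (1,2,0), (1,2,2), (2,0,0), (2,0,2), (2,1,2), (2,2,0), (2,2,2)
claimed∖SC = {(1,1,0)}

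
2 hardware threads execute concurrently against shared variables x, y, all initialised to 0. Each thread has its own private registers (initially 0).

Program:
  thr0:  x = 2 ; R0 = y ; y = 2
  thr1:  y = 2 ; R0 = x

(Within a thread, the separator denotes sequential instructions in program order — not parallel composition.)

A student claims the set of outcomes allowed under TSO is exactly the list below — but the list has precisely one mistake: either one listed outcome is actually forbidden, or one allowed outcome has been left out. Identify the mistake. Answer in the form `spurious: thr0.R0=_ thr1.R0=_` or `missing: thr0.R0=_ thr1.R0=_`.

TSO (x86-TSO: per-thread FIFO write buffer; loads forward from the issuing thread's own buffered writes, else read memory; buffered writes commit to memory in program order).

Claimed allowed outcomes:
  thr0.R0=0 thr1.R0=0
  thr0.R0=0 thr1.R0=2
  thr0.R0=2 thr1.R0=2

outcome vector order: (thr0.R0,thr1.R0)
TSO: 4 outcomes — {0/0, 0/2, 2/0, 2/2}
TSO∖claimed = {2/0}

missing: thr0.R0=2 thr1.R0=0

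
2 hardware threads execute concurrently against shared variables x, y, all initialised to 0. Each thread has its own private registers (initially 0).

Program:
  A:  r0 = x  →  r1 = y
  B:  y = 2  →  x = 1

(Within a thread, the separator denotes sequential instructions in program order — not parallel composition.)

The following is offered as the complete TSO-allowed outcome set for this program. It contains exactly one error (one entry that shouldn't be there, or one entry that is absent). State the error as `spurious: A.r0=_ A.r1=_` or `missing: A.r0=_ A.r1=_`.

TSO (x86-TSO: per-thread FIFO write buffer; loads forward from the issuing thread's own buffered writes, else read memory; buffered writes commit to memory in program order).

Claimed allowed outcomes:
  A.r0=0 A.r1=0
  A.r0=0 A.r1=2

missing: A.r0=1 A.r1=2

outcome vector order: (A.r0,A.r1)
under TSO → 0/0, 0/2, 1/2
TSO∖claimed = {1/2}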